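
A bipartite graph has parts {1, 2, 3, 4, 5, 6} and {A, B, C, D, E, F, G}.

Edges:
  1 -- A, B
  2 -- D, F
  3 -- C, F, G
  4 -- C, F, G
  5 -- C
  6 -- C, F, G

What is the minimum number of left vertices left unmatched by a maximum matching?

1

A valid assignment of size 5: 1–B, 2–D, 3–F, 4–G, 5–C.
The set {3, 4, 5, 6} has only 3 neighbours ({C, F, G}), so by Hall's theorem at most 5 of the 6 left vertices can be matched.
That matches 5 of the 6, leaving 1 unmatched; no matching can do better.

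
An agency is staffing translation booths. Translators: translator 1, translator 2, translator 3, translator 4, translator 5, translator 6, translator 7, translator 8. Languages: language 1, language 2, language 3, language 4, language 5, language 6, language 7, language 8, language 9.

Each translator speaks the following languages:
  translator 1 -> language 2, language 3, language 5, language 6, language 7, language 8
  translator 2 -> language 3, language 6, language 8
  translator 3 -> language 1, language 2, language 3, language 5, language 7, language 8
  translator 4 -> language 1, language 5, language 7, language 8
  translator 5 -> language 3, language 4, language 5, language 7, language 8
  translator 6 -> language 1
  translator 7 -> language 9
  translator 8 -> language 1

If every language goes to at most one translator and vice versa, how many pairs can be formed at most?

7

One maximum matching: translator 1–language 8, translator 2–language 6, translator 3–language 2, translator 4–language 7, translator 5–language 3, translator 6–language 1, translator 7–language 9.
The set {translator 6, translator 8} has only 1 neighbour ({language 1}), so by Hall's theorem at most 7 of the 8 translators can be matched.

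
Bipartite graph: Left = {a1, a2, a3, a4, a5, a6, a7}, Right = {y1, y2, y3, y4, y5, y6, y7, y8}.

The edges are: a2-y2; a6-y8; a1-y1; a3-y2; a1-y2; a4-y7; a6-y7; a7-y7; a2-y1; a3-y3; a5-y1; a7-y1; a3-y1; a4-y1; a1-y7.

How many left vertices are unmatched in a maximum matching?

One maximum matching: a1-y7, a2-y2, a3-y3, a4-y1, a6-y8.
The set {a1, a2, a4, a5, a7} has only 3 neighbours ({y1, y2, y7}), so by Hall's theorem at most 5 of the 7 left vertices can be matched.
That matches 5 of the 7, leaving 2 unmatched; no matching can do better.

2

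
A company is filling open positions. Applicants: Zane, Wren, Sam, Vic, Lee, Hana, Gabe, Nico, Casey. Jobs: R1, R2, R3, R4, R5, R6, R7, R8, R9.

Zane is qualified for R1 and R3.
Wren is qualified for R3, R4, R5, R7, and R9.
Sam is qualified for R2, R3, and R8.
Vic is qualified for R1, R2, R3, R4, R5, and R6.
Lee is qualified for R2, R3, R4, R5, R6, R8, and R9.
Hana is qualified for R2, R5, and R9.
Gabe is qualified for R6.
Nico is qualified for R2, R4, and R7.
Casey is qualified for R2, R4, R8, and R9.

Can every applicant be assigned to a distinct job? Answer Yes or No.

For example, pair Zane–R1, Wren–R4, Sam–R3, Vic–R2, Lee–R9, Hana–R5, Gabe–R6, Nico–R7, Casey–R8.
Every applicant is matched, so this is a perfect matching.

Yes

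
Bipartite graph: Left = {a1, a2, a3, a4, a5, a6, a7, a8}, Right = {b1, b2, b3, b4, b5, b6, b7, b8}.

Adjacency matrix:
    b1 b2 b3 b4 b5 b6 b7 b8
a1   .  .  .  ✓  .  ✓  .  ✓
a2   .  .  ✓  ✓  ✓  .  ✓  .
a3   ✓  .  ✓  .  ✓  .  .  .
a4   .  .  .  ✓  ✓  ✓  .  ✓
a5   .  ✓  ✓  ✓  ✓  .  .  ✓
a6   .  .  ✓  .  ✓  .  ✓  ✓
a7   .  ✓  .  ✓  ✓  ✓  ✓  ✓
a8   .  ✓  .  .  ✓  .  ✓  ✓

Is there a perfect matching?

For example, pair a1→b4, a2→b7, a3→b1, a4→b6, a5→b8, a6→b3, a7→b2, a8→b5.
All 8 left vertices are covered.

Yes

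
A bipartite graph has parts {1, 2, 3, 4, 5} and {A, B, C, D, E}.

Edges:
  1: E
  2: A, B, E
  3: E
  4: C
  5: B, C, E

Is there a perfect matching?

No

The set {1, 3} has only 1 neighbour ({E}), so by Hall's theorem at most 4 of the 5 left vertices can be matched.
Hence no matching covers every left vertex.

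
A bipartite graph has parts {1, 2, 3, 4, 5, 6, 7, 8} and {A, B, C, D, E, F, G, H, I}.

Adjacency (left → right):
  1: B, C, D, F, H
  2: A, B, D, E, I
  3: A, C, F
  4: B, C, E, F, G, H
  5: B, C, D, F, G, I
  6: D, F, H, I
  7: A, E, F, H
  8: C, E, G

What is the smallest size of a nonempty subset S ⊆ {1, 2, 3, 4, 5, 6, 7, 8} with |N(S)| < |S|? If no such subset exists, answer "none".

A matching saturating every left vertex exists, for instance 1→H, 2→A, 3→C, 4→G, 5→B, 6→D, 7→F, 8→E.
By Hall's marriage theorem, this means |N(S)| ≥ |S| for every subset S, so no violating subset exists.

none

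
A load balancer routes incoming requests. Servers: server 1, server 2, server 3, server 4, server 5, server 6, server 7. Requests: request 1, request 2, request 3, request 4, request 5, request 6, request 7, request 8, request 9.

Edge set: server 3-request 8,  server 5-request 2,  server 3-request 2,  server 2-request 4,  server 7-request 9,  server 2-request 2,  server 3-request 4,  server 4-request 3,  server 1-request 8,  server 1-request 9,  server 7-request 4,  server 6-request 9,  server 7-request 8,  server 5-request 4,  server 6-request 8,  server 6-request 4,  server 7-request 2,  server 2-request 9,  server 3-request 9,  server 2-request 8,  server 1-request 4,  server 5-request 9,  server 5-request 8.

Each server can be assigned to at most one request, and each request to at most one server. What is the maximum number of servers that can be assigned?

One maximum matching: server 1-request 8, server 2-request 2, server 3-request 4, server 4-request 3, server 5-request 9.
The set {server 1, server 2, server 3, server 5, server 6, server 7} has only 4 neighbours ({request 2, request 4, request 8, request 9}), so by Hall's theorem at most 5 of the 7 servers can be matched.

5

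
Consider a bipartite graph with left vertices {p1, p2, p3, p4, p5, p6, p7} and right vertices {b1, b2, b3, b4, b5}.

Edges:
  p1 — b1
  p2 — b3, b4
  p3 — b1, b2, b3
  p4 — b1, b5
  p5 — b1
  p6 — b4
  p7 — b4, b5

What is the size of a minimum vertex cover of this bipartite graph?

5

{p2, p3, b1, b4, b5} is a vertex cover of size 5: every edge has an endpoint in this set.
No smaller cover exists because p1–b1, p2–b3, p3–b2, p4–b5, p6–b4 is a matching of size 5, and a cover must include an endpoint of each of these disjoint edges (König's theorem).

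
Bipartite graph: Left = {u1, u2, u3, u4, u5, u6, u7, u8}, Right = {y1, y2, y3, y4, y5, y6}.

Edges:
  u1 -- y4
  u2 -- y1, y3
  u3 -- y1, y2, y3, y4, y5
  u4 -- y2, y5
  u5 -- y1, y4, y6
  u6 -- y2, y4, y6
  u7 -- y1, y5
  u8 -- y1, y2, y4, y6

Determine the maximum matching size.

A valid assignment of size 6: u1→y4, u2→y1, u3→y3, u4→y5, u5→y6, u6→y2.
The set {u1, u2, u3, u4, u5, u6, u7, u8} has only 6 neighbours ({y1, y2, y3, y4, y5, y6}), so by Hall's theorem at most 6 of the 8 left vertices can be matched.

6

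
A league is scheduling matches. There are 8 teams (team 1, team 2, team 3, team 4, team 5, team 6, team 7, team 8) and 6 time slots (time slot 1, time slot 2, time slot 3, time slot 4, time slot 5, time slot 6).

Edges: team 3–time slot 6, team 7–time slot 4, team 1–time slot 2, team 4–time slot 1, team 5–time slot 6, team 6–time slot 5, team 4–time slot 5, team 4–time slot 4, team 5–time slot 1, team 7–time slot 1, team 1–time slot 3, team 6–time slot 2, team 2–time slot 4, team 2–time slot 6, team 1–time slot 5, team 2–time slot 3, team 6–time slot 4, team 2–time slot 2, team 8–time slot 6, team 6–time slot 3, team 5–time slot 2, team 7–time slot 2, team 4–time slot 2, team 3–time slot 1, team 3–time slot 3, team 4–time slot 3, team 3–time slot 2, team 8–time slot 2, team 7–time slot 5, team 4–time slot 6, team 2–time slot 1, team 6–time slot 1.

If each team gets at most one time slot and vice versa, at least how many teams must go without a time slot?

A valid assignment of size 6: team 1-time slot 2, team 2-time slot 1, team 3-time slot 3, team 4-time slot 4, team 5-time slot 6, team 6-time slot 5.
The set {team 1, team 2, team 3, team 4, team 5, team 6, team 7, team 8} has only 6 neighbours ({time slot 1, time slot 2, time slot 3, time slot 4, time slot 5, time slot 6}), so by Hall's theorem at most 6 of the 8 teams can be matched.
That matches 6 of the 8, leaving 2 unmatched; no matching can do better.

2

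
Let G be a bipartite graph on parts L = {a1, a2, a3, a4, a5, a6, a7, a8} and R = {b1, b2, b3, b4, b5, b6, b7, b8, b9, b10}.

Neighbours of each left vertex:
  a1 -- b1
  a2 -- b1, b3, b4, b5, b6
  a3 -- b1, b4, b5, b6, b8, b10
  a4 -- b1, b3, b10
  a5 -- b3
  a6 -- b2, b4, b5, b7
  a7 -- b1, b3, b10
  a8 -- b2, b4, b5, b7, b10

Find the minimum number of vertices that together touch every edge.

7

The 7 edges a1–b1, a2–b4, a3–b6, a4–b10, a5–b3, a6–b5, a8–b7 form a matching, so any vertex cover needs at least 7 vertices (one per matched edge).
Conversely {a2, a3, a6, a8, b1, b3, b10} meets every edge and has exactly 7 vertices, so 7 is optimal.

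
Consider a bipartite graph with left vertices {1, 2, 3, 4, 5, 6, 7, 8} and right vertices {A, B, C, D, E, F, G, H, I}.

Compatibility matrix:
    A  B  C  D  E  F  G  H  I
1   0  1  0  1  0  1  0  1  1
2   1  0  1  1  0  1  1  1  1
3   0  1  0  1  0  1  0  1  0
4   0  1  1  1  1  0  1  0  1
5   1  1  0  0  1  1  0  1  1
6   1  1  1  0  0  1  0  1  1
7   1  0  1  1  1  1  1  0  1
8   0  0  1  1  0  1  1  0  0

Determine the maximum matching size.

8

One maximum matching: 1–H, 2–G, 3–D, 4–B, 5–E, 6–I, 7–A, 8–F.
All 8 left vertices are matched, so no larger matching exists.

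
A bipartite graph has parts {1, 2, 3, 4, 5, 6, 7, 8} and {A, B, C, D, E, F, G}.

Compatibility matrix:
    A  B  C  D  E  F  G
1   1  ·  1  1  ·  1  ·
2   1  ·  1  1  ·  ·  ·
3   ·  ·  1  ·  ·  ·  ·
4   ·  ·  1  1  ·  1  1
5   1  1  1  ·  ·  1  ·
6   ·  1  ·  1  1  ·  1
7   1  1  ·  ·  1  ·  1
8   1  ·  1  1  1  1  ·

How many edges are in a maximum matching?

7

For example, pair 1-D, 2-A, 3-C, 4-G, 5-F, 6-E, 7-B.
The set {1, 2, 3, 4, 5, 6, 7, 8} has only 7 neighbours ({A, B, C, D, E, F, G}), so by Hall's theorem at most 7 of the 8 left vertices can be matched.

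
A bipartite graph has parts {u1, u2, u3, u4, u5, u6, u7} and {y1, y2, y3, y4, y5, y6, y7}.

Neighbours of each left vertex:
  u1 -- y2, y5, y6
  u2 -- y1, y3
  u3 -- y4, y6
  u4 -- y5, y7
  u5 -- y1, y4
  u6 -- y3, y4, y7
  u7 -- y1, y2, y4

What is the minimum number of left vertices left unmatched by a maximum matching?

0

One maximum matching: u1→y2, u2→y3, u3→y6, u4→y5, u5→y4, u6→y7, u7→y1.
This saturates every left vertex, so 7 is the maximum.
That matches 7 of the 7, leaving 0 unmatched; no matching can do better.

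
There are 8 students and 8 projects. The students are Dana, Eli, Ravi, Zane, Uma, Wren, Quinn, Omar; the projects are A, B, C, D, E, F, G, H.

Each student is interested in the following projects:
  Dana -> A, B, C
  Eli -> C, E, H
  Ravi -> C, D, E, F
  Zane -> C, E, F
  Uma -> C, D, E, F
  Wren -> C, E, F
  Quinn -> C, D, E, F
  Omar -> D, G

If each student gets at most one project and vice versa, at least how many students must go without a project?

1

One maximum matching: Dana-B, Eli-H, Ravi-D, Zane-F, Uma-C, Wren-E, Omar-G.
The set {Ravi, Zane, Uma, Wren, Quinn} has only 4 neighbours ({C, D, E, F}), so by Hall's theorem at most 7 of the 8 students can be matched.
That matches 7 of the 8, leaving 1 unmatched; no matching can do better.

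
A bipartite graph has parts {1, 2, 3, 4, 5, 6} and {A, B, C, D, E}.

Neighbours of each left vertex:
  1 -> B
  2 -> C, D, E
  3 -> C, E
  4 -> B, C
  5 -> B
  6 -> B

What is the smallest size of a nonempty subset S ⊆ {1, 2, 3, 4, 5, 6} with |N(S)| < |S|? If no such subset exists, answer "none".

Take S = {1, 5}. Its neighbourhood is {B}, so |N(S)| = 1 < |S| = 2.
No single vertex violates Hall's condition since each has at least one neighbour, so 2 is the minimum.

2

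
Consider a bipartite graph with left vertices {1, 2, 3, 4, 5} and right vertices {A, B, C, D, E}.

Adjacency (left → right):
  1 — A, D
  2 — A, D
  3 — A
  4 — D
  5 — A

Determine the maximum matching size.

One maximum matching: 1→A, 2→D.
The set {1, 2, 3, 4, 5} has only 2 neighbours ({A, D}), so by Hall's theorem at most 2 of the 5 left vertices can be matched.

2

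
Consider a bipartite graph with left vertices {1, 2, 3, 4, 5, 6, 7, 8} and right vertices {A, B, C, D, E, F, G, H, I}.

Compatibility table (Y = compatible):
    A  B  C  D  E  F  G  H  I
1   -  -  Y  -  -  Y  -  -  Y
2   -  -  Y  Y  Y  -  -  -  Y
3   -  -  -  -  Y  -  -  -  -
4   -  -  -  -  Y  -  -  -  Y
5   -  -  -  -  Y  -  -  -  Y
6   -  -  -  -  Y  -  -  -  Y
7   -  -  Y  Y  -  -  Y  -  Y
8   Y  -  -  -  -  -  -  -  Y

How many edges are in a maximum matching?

One maximum matching: 1–F, 2–C, 3–E, 4–I, 7–G, 8–A.
The set {3, 4, 5, 6} has only 2 neighbours ({E, I}), so by Hall's theorem at most 6 of the 8 left vertices can be matched.

6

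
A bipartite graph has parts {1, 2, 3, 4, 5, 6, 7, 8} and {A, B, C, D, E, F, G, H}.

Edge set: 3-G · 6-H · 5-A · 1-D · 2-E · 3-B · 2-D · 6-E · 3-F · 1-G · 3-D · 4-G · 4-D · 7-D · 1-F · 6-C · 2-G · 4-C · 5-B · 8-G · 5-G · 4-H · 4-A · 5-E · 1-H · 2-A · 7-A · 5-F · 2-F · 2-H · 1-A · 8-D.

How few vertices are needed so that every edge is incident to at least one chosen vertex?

A maximum matching has 8 edges (e.g. 1–F, 2–A, 3–B, 4–H, 5–E, 6–C, 7–D, 8–G).
By König's theorem the minimum vertex cover has the same size. One such cover is {1, 2, 3, 4, 5, 6, 7, 8}.

8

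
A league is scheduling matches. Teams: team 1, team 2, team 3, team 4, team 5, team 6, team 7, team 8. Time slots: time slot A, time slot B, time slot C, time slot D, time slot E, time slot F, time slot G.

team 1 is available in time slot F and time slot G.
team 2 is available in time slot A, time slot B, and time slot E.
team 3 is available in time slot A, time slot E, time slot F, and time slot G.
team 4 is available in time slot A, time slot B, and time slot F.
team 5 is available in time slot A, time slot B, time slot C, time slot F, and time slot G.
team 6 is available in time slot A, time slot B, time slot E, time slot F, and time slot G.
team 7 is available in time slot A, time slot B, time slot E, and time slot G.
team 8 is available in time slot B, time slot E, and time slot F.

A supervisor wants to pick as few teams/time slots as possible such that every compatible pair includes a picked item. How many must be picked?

A maximum matching has 6 edges (e.g. team 1–time slot G, team 2–time slot B, team 3–time slot A, team 4–time slot F, team 5–time slot C, team 6–time slot E).
By König's theorem the minimum vertex cover has the same size. One such cover is {team 5, time slot A, time slot B, time slot E, time slot F, time slot G}.

6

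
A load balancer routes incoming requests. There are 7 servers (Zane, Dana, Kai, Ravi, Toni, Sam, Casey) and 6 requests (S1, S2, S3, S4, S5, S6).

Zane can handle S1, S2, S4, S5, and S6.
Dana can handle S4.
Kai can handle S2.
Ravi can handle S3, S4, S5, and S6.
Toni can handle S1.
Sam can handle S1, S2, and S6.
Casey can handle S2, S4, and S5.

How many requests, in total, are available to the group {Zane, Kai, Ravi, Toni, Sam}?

6

The union of neighbours of {Zane, Kai, Ravi, Toni, Sam} is {S1, S2, S3, S4, S5, S6}, which has 6 elements.
Since |N(S)| = 6 ≥ |S| = 5, Hall's condition holds for this subset.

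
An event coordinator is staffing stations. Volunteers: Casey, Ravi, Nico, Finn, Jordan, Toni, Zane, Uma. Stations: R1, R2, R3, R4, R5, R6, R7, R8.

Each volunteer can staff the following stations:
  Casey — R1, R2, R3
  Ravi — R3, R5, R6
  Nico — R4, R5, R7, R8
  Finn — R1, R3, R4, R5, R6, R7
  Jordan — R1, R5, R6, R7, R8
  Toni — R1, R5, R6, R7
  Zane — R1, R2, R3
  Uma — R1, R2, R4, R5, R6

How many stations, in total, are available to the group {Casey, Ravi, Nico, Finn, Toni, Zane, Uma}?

The union of neighbours of {Casey, Ravi, Nico, Finn, Toni, Zane, Uma} is {R1, R2, R3, R4, R5, R6, R7, R8}, which has 8 elements.
Since |N(S)| = 8 ≥ |S| = 7, Hall's condition holds for this subset.

8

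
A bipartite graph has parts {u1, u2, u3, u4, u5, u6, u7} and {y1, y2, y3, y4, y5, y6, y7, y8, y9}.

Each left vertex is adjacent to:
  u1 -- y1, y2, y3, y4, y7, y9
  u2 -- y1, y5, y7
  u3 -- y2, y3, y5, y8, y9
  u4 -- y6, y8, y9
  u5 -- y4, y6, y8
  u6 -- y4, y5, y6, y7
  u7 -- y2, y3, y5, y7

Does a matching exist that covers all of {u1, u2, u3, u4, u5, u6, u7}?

Yes

One maximum matching: u1-y4, u2-y1, u3-y9, u4-y6, u5-y8, u6-y7, u7-y3.
Every left vertex is matched, so this matching saturates all of them.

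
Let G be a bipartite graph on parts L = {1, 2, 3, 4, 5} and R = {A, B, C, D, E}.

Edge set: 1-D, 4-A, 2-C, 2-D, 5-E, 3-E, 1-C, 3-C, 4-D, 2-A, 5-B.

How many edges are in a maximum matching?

One maximum matching: 1→C, 2→A, 3→E, 4→D, 5→B.
This saturates every left vertex, so 5 is the maximum.

5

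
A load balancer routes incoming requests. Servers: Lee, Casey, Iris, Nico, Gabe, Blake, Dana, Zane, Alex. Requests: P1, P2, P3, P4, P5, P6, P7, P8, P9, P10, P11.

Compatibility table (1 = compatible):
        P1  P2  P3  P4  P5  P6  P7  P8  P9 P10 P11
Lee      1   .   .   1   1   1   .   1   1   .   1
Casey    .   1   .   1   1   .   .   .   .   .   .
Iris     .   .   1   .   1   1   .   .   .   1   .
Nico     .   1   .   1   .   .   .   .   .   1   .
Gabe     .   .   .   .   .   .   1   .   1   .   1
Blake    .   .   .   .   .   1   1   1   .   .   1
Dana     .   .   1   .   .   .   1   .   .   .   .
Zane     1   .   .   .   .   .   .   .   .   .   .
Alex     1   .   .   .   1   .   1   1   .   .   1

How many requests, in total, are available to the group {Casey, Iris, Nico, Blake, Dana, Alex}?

10

The union of neighbours of {Casey, Iris, Nico, Blake, Dana, Alex} is {P1, P2, P3, P4, P5, P6, P7, P8, P10, P11}, which has 10 elements.
Since |N(S)| = 10 ≥ |S| = 6, Hall's condition holds for this subset.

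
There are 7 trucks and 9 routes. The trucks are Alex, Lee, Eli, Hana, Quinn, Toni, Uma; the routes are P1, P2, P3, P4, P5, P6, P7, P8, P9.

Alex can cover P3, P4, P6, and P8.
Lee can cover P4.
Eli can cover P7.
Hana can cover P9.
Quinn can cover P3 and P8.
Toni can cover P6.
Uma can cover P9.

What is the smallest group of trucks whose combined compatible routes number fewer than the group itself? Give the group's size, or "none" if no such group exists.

Take S = {Hana, Uma}. Its neighbourhood is {P9}, so |N(S)| = 1 < |S| = 2.
No single vertex violates Hall's condition since each has at least one neighbour, so 2 is the minimum.

2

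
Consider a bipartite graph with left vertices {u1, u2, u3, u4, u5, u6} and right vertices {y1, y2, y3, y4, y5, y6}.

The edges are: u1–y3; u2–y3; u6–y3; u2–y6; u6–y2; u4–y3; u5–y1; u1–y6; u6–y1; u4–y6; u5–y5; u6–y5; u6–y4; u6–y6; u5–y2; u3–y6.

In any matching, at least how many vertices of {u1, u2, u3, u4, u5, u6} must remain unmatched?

2

One maximum matching: u1→y6, u2→y3, u5→y1, u6→y4.
The set {u1, u2, u3, u4} has only 2 neighbours ({y3, y6}), so by Hall's theorem at most 4 of the 6 left vertices can be matched.
That matches 4 of the 6, leaving 2 unmatched; no matching can do better.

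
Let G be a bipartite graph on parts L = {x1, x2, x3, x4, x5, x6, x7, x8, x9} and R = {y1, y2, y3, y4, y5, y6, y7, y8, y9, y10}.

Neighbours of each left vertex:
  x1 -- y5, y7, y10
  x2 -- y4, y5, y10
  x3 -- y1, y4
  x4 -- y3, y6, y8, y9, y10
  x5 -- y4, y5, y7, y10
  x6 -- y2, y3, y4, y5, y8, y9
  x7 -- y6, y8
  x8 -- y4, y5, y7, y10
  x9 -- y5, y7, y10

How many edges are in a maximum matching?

8

A valid assignment of size 8: x1→y10, x2→y4, x3→y1, x4→y6, x5→y5, x6→y3, x7→y8, x8→y7.
The set {x1, x2, x5, x8, x9} has only 4 neighbours ({y10, y4, y5, y7}), so by Hall's theorem at most 8 of the 9 left vertices can be matched.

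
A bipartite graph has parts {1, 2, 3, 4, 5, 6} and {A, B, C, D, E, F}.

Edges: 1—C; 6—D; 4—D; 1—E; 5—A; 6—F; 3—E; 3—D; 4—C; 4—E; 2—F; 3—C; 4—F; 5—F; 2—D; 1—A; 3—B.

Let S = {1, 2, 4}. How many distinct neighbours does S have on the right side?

5

The union of neighbours of {1, 2, 4} is {A, C, D, E, F}, which has 5 elements.
Since |N(S)| = 5 ≥ |S| = 3, Hall's condition holds for this subset.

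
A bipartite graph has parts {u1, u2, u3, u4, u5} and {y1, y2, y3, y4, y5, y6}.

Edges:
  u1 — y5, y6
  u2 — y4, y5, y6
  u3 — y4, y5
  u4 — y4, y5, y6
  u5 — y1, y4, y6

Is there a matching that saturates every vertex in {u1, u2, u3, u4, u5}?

No

The set {u1, u2, u3, u4} has only 3 neighbours ({y4, y5, y6}), so by Hall's theorem at most 4 of the 5 left vertices can be matched.
Hence no matching covers every left vertex.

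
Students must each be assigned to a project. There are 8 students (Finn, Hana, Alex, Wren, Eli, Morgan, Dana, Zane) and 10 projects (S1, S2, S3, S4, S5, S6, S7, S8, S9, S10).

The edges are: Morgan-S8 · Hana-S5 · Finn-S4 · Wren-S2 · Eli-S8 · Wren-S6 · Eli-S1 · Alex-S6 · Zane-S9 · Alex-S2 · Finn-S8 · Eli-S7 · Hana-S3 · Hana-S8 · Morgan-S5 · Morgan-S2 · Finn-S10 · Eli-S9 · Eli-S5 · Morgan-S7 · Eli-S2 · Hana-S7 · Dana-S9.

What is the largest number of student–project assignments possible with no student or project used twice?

7

One maximum matching: Finn–S10, Hana–S8, Alex–S6, Wren–S2, Eli–S7, Morgan–S5, Dana–S9.
The set {Dana, Zane} has only 1 neighbour ({S9}), so by Hall's theorem at most 7 of the 8 students can be matched.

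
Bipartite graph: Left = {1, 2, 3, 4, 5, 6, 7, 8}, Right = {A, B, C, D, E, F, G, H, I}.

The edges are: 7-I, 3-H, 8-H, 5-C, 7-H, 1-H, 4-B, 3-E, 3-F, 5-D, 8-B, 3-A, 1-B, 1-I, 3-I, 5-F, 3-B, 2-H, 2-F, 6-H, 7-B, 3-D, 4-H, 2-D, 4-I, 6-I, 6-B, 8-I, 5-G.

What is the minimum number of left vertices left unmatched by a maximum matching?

2

A valid assignment of size 6: 1-I, 2-D, 3-A, 4-H, 5-F, 6-B.
The set {1, 4, 6, 7, 8} has only 3 neighbours ({B, H, I}), so by Hall's theorem at most 6 of the 8 left vertices can be matched.
That matches 6 of the 8, leaving 2 unmatched; no matching can do better.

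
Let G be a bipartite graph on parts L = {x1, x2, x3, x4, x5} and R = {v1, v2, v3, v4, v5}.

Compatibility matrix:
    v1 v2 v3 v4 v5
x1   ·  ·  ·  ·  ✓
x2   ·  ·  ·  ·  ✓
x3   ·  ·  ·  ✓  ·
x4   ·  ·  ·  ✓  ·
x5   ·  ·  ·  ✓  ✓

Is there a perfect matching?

The set {x1, x2, x3, x4, x5} has only 2 neighbours ({v4, v5}), so by Hall's theorem at most 2 of the 5 left vertices can be matched.
Hence no matching covers every left vertex.

No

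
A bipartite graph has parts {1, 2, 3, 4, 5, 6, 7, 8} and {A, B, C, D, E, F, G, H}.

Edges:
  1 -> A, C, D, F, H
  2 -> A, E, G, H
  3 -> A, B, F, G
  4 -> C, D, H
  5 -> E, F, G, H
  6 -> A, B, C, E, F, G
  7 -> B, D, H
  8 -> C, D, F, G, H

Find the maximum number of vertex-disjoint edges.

8

One maximum matching: 1→H, 2→E, 3→B, 4→C, 5→F, 6→A, 7→D, 8→G.
This saturates every left vertex, so 8 is the maximum.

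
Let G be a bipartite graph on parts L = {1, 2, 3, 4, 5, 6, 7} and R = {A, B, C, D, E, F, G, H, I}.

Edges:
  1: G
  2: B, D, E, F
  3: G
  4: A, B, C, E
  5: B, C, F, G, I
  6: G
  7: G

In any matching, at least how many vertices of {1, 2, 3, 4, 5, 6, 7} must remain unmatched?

3

One maximum matching: 1-G, 2-D, 4-E, 5-B.
The set {1, 3, 6, 7} has only 1 neighbour ({G}), so by Hall's theorem at most 4 of the 7 left vertices can be matched.
That matches 4 of the 7, leaving 3 unmatched; no matching can do better.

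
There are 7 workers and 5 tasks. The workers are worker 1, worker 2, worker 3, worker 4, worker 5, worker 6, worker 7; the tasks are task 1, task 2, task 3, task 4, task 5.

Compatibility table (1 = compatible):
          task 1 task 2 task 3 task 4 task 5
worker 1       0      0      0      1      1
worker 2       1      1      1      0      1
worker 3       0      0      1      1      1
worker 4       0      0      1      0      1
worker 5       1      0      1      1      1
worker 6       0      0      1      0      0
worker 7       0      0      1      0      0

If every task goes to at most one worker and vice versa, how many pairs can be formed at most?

5

A valid assignment of size 5: worker 1→task 4, worker 2→task 2, worker 3→task 3, worker 4→task 5, worker 5→task 1.
The set {worker 1, worker 3, worker 4, worker 6, worker 7} has only 3 neighbours ({task 3, task 4, task 5}), so by Hall's theorem at most 5 of the 7 workers can be matched.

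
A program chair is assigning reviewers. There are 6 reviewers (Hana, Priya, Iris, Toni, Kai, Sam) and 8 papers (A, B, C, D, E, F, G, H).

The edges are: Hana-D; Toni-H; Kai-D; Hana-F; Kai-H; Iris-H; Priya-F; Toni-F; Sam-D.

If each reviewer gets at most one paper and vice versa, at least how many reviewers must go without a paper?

One maximum matching: Hana→D, Priya→F, Iris→H.
The set {Hana, Priya, Iris, Toni, Kai, Sam} has only 3 neighbours ({D, F, H}), so by Hall's theorem at most 3 of the 6 reviewers can be matched.
That matches 3 of the 6, leaving 3 unmatched; no matching can do better.

3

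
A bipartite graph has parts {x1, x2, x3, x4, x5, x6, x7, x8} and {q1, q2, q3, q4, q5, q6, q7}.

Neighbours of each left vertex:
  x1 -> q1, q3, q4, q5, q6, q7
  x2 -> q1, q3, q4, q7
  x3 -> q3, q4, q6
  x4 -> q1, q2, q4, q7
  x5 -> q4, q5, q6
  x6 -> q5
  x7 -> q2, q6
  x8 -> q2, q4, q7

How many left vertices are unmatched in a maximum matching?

1

A valid assignment of size 7: x1→q6, x2→q1, x3→q3, x4→q7, x5→q4, x6→q5, x7→q2.
The set {x1, x2, x3, x4, x5, x6, x7, x8} has only 7 neighbours ({q1, q2, q3, q4, q5, q6, q7}), so by Hall's theorem at most 7 of the 8 left vertices can be matched.
That matches 7 of the 8, leaving 1 unmatched; no matching can do better.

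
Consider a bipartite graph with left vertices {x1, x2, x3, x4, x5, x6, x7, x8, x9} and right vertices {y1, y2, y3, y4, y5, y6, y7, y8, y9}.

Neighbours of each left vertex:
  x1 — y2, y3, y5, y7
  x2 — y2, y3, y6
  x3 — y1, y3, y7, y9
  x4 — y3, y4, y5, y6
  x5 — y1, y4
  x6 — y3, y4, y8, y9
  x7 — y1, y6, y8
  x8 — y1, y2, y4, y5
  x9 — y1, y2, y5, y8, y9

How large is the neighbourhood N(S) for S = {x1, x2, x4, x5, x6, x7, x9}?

9

The union of neighbours of {x1, x2, x4, x5, x6, x7, x9} is {y1, y2, y3, y4, y5, y6, y7, y8, y9}, which has 9 elements.
Since |N(S)| = 9 ≥ |S| = 7, Hall's condition holds for this subset.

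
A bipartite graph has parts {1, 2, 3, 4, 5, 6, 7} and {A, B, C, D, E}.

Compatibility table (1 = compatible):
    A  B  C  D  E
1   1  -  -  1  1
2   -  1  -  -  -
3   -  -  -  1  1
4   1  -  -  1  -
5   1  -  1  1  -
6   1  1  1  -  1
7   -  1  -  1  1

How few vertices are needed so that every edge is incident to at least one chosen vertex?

5

The 5 edges 1–A, 2–B, 3–E, 4–D, 5–C form a matching, so any vertex cover needs at least 5 vertices (one per matched edge).
Conversely {A, B, C, D, E} meets every edge and has exactly 5 vertices, so 5 is optimal.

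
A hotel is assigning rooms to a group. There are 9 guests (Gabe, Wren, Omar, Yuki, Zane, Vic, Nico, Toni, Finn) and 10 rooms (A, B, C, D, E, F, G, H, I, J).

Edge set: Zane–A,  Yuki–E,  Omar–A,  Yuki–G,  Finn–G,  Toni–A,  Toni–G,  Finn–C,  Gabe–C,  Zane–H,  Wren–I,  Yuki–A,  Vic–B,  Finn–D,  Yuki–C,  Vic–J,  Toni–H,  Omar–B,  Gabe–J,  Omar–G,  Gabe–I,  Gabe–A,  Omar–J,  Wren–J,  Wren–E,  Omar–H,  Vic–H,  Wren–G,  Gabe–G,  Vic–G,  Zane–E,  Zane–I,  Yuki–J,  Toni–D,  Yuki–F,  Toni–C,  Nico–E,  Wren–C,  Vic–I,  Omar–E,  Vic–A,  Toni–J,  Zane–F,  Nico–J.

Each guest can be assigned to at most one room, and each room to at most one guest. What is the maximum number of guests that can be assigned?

For example, pair Gabe-I, Wren-C, Omar-B, Yuki-J, Zane-F, Vic-H, Nico-E, Toni-A, Finn-G.
This saturates every guest, so 9 is the maximum.

9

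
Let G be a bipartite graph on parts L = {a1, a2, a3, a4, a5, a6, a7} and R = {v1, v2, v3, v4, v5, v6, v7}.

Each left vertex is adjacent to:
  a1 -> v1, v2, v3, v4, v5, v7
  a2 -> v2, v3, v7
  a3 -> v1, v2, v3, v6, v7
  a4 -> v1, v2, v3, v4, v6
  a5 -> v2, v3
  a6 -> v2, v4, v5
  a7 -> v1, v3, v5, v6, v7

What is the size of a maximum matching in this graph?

7

For example, pair a1→v5, a2→v7, a3→v6, a4→v1, a5→v2, a6→v4, a7→v3.
All 7 left vertices are matched, so no larger matching exists.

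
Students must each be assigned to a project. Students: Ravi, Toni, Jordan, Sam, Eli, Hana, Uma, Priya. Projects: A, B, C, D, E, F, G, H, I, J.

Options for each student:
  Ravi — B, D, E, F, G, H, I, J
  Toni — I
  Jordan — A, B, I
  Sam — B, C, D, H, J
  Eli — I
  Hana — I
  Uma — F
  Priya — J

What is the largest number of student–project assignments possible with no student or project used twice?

6

One maximum matching: Ravi→G, Toni→I, Jordan→B, Sam→H, Uma→F, Priya→J.
The set {Toni, Eli, Hana} has only 1 neighbour ({I}), so by Hall's theorem at most 6 of the 8 students can be matched.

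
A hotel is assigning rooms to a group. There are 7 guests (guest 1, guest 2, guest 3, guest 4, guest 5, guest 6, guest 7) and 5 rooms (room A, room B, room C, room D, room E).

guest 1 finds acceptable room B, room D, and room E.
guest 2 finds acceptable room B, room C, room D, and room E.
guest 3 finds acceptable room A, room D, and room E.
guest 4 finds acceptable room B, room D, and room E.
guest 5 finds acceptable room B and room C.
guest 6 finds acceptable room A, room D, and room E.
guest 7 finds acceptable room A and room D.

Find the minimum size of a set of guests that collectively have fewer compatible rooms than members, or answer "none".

5

Take S = {guest 1, guest 3, guest 4, guest 6, guest 7}. Its neighbourhood is {room A, room B, room D, room E}, so |N(S)| = 4 < |S| = 5.
Every subset of size less than 5 has at least as many neighbours as members, so 5 is the minimum.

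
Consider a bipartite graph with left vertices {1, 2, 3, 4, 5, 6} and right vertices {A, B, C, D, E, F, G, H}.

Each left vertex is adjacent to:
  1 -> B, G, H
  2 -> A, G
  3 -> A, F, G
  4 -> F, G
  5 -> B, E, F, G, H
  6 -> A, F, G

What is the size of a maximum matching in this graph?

5

One maximum matching: 1–B, 2–A, 3–G, 4–F, 5–E.
The set {2, 3, 4, 6} has only 3 neighbours ({A, F, G}), so by Hall's theorem at most 5 of the 6 left vertices can be matched.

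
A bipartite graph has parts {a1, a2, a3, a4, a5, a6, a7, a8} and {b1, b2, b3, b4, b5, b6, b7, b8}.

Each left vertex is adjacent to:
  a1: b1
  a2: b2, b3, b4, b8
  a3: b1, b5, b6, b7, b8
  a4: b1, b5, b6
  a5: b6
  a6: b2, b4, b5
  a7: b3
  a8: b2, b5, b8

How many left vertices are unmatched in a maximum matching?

One maximum matching: a1→b1, a2→b4, a3→b7, a4→b5, a5→b6, a6→b2, a7→b3, a8→b8.
This saturates every left vertex, so 8 is the maximum.
That matches 8 of the 8, leaving 0 unmatched; no matching can do better.

0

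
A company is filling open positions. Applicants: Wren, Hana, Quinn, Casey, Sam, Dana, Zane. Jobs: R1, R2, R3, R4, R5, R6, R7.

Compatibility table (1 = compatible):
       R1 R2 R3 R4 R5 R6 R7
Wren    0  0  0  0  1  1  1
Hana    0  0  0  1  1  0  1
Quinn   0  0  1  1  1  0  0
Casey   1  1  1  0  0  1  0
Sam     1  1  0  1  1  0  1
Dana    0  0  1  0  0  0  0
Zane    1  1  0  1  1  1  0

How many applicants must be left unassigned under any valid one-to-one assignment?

One maximum matching: Wren→R5, Hana→R7, Quinn→R4, Casey→R2, Sam→R1, Dana→R3, Zane→R6.
This saturates every applicant, so 7 is the maximum.
That matches 7 of the 7, leaving 0 unmatched; no matching can do better.

0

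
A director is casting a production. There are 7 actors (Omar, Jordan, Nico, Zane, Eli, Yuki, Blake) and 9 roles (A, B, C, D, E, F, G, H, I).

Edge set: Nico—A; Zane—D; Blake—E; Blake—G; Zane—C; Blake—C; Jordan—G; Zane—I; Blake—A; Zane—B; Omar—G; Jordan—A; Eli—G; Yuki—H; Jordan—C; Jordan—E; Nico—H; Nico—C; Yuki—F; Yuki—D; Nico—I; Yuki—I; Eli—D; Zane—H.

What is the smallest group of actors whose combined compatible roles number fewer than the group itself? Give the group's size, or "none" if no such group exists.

A matching saturating every actor exists, for instance Omar→G, Jordan→C, Nico→A, Zane→H, Eli→D, Yuki→F, Blake→E.
By Hall's marriage theorem, this means |N(S)| ≥ |S| for every subset S, so no violating subset exists.

none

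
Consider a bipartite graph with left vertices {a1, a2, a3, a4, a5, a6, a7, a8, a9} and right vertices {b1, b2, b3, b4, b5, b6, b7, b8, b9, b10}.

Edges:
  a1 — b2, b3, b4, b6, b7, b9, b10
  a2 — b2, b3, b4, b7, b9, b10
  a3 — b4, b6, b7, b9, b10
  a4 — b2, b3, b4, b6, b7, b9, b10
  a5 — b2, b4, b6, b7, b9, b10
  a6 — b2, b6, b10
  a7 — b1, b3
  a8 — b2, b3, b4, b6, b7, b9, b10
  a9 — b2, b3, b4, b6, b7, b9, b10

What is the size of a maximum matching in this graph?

A valid assignment of size 8: a1→b6, a2→b3, a3→b9, a4→b4, a5→b10, a6→b2, a7→b1, a8→b7.
The set {a1, a2, a3, a4, a5, a6, a8, a9} has only 7 neighbours ({b10, b2, b3, b4, b6, b7, b9}), so by Hall's theorem at most 8 of the 9 left vertices can be matched.

8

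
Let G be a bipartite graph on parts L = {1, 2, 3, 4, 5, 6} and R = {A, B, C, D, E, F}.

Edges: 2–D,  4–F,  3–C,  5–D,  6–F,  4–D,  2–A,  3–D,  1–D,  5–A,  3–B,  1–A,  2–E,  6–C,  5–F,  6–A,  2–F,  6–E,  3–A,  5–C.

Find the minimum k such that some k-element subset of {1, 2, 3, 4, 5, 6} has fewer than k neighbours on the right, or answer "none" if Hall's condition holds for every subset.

A matching saturating every left vertex exists, for instance 1→A, 2→D, 3→B, 4→F, 5→C, 6→E.
By Hall's marriage theorem, this means |N(S)| ≥ |S| for every subset S, so no violating subset exists.

none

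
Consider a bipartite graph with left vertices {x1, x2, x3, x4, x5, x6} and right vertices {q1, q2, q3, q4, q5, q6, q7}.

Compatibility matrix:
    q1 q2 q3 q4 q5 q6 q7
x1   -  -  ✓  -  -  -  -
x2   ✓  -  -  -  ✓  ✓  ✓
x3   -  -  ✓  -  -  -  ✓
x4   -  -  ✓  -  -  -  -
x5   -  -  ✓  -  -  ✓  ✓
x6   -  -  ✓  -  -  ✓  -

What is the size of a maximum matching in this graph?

4

A valid assignment of size 4: x1→q3, x2→q5, x3→q7, x5→q6.
The set {x1, x3, x4, x5, x6} has only 3 neighbours ({q3, q6, q7}), so by Hall's theorem at most 4 of the 6 left vertices can be matched.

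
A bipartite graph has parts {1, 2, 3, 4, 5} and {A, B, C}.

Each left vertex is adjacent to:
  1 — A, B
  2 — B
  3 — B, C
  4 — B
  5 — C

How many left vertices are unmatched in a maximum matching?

2

One maximum matching: 1→A, 2→B, 3→C.
The set {2, 3, 4, 5} has only 2 neighbours ({B, C}), so by Hall's theorem at most 3 of the 5 left vertices can be matched.
That matches 3 of the 5, leaving 2 unmatched; no matching can do better.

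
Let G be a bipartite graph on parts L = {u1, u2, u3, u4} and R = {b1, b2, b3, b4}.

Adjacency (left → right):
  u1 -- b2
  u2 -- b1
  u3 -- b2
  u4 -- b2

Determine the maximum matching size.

For example, pair u1–b2, u2–b1.
The set {u1, u3, u4} has only 1 neighbour ({b2}), so by Hall's theorem at most 2 of the 4 left vertices can be matched.

2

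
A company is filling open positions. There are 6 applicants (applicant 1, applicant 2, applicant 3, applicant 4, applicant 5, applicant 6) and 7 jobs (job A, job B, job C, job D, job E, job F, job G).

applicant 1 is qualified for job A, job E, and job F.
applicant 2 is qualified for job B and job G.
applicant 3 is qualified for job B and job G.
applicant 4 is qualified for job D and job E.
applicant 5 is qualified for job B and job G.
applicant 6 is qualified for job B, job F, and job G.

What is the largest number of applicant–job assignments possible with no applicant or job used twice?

5

A valid assignment of size 5: applicant 1–job A, applicant 2–job B, applicant 3–job G, applicant 4–job D, applicant 6–job F.
The set {applicant 2, applicant 3, applicant 5} has only 2 neighbours ({job B, job G}), so by Hall's theorem at most 5 of the 6 applicants can be matched.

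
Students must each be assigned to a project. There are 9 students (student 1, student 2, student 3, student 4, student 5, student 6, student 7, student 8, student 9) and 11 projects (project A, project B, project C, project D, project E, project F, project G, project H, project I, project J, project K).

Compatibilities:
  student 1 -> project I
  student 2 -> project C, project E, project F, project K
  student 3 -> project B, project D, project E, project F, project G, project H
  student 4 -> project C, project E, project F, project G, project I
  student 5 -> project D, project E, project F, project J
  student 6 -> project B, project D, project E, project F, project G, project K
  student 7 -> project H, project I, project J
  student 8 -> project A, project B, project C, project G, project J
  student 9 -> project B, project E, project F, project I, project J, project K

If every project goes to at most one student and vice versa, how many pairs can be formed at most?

One maximum matching: student 1–project I, student 2–project K, student 3–project E, student 4–project C, student 5–project D, student 6–project G, student 7–project H, student 8–project J, student 9–project F.
This saturates every student, so 9 is the maximum.

9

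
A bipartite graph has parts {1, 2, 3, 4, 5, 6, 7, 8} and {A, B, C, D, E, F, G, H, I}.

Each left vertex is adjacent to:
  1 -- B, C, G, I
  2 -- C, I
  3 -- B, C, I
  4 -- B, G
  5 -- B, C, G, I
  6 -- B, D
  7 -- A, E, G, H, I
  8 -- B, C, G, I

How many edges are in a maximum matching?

A valid assignment of size 6: 1-G, 2-I, 3-C, 4-B, 6-D, 7-A.
The set {1, 2, 3, 4, 5, 8} has only 4 neighbours ({B, C, G, I}), so by Hall's theorem at most 6 of the 8 left vertices can be matched.

6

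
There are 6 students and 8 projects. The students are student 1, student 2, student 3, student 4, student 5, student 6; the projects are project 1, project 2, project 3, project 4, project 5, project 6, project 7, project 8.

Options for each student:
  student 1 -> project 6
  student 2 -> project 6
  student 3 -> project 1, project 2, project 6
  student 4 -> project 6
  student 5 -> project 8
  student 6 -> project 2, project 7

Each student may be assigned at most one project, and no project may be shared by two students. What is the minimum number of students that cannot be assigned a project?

2

One maximum matching: student 1-project 6, student 3-project 1, student 5-project 8, student 6-project 7.
The set {student 1, student 2, student 4} has only 1 neighbour ({project 6}), so by Hall's theorem at most 4 of the 6 students can be matched.
That matches 4 of the 6, leaving 2 unmatched; no matching can do better.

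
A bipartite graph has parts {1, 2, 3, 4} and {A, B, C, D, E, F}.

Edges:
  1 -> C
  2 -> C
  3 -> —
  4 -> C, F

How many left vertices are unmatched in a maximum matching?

A valid assignment of size 2: 1→C, 4→F.
The set {1, 2, 3} has only 1 neighbour ({C}), so by Hall's theorem at most 2 of the 4 left vertices can be matched.
That matches 2 of the 4, leaving 2 unmatched; no matching can do better.

2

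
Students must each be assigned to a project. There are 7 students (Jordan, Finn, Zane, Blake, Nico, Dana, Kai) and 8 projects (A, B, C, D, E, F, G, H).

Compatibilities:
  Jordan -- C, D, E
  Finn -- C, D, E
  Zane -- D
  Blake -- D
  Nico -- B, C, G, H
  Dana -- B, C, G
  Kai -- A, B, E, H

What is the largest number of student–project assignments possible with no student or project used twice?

One maximum matching: Jordan–C, Finn–E, Zane–D, Nico–H, Dana–G, Kai–B.
The set {Zane, Blake} has only 1 neighbour ({D}), so by Hall's theorem at most 6 of the 7 students can be matched.

6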